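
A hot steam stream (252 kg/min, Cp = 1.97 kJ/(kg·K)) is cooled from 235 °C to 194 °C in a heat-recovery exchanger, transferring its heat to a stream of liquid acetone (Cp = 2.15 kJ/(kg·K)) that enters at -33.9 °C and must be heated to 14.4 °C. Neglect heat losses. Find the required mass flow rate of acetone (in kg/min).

ṁ_c = 196 kg/min

Heat released by hot stream: Q = 252 × 1.97 × (235 − 194) = 20354 kJ/min
Energy balance on cold side (adiabatic exchanger): Q = ṁ_c·Cp_c·(T_c,out − T_c,in)
ṁ_c = 20354 / [2.15 × (14.4 − -33.9)] = 196 kg/min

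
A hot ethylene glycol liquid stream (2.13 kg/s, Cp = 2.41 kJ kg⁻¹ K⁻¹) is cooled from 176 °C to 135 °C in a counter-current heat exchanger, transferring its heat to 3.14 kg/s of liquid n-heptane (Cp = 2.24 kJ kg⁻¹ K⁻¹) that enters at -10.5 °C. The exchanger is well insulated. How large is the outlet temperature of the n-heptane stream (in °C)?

Heat released by hot stream: Q = 2.13 × 2.41 × (176 − 135) = 210.47 kJ/s
Energy balance on cold side (adiabatic exchanger): Q = ṁ_c·Cp_c·(T_c,out − T_c,in)
T_c,out = -10.5 + 210.47/(3.14 × 2.24) = 19.423 °C

T_c,out = 19.4 °C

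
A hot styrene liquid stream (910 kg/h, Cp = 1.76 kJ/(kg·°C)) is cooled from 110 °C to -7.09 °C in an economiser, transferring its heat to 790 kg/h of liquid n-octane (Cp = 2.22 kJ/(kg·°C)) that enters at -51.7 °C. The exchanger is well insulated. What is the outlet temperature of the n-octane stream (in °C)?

Heat released by hot stream: Q = 910 × 1.76 × (110 − -7.09) = 187530 kJ/h
Energy balance on cold side (adiabatic exchanger): Q = ṁ_c·Cp_c·(T_c,out − T_c,in)
T_c,out = -51.7 + 187530/(790 × 2.22) = 55.229 °C

T_c,out = 55.2 °C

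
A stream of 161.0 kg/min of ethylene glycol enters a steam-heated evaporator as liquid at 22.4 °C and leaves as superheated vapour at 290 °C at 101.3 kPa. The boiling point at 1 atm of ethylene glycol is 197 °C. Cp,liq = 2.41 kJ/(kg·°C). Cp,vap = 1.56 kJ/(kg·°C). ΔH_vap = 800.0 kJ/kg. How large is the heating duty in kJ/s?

liquid 22.4→197 °C: 420.79 kJ/kg
vaporisation at 197 °C: 800 kJ/kg
vapour 197→290 °C: 145.08 kJ/kg
Δh = 420.79 + 800 + 145.08 = 1365.9 kJ/kg
Q = ṁ·Δh = 161.0 kg/min × 1365.9 kJ/kg = 219900 kJ/min
|Q| = 3665.1 kW

Q = 3670 kJ/s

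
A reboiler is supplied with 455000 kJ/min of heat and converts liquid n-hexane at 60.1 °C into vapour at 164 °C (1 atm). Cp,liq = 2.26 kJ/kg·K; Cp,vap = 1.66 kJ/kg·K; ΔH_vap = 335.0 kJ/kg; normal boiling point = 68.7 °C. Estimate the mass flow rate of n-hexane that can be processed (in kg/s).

ṁ = 14.8 kg/s

Δh = 2.26×(68.7−60.1) + 335.0 + 1.66×(164−68.7) = 512.63 kJ/kg
Q = 455000 kJ/min = 7583.3 kJ/s = 7583.3 kJ/s
ṁ = Q/Δh = 7583.3 / 512.63 = 14.793 kg/s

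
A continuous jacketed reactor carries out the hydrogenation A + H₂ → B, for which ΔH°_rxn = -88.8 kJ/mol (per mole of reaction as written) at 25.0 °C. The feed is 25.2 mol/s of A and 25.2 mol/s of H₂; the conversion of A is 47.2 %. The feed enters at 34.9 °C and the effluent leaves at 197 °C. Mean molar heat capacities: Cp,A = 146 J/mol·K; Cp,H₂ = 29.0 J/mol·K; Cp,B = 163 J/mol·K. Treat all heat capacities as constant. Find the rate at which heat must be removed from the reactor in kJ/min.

Q_out = 22000 kJ/min

Extent of reaction ξ = 0.472 × 25.2 = 11.894 mol/s
Reaction term: ξ·ΔH°_rxn = 11.894 × -88.8 = -1056.2 kJ/s
Sensible, feed 34.9→25 °C: -43.659 kJ/s
Outlet flows (mol/s): A 13.306, H₂ 13.306, B 11.894
Sensible, products 25→197 °C: 733.97 kJ/s
Q = ΔH = -365.91 kJ/s = -365.91 kW
Heat removed = 21955 kJ/min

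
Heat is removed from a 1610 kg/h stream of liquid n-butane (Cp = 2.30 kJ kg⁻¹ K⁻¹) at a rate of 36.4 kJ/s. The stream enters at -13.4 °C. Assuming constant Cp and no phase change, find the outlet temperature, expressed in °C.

Q = 36.4 kJ/s = 131040 kJ/h
ΔT = Q/(ṁ·Cp) = 131040/(1610×2.30) = 35.388 K
T_out = -13.4 − 35.388 = -48.788 °C

T_out = -48.8 °C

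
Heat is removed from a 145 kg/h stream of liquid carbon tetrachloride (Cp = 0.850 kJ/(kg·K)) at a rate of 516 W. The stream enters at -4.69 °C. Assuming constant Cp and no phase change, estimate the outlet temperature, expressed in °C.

Q = 516 W = 1857.6 kJ/h
ΔT = Q/(ṁ·Cp) = 1857.6/(145×0.850) = 15.072 K
T_out = -4.69 − 15.072 = -19.762 °C

T_out = -19.8 °C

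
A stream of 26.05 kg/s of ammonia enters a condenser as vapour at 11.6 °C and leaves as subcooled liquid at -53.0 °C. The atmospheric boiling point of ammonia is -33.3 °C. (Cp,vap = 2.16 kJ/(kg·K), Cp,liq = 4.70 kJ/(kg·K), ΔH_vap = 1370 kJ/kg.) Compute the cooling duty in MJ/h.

Q_c = 146000 MJ/h

vapour 11.6→-33.3 °C: -96.984 kJ/kg
condensation at -33.3 °C: -1370 kJ/kg
liquid -33.3→-53.0 °C: -92.59 kJ/kg
Δh = -96.984 + -1370 + -92.59 = -1559.6 kJ/kg
Q = ṁ·Δh = 26.05 kg/s × -1559.6 kJ/kg = -40627 kJ/s
|Q| = 40627 kW = 146260 MJ/h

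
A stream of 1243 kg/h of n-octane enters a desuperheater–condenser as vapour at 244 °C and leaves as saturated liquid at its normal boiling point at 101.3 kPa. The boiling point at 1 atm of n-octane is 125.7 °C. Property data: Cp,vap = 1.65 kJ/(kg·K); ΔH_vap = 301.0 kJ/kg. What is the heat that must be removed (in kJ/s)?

Q_c = 171 kJ/s

vapour 244→125.7 °C: -195.19 kJ/kg
condensation at 125.7 °C: -301 kJ/kg
Δh = -195.19 + -301 = -496.19 kJ/kg
Q = ṁ·Δh = 1243 kg/h × -496.19 kJ/kg = -616770 kJ/h
|Q| = 171.33 kW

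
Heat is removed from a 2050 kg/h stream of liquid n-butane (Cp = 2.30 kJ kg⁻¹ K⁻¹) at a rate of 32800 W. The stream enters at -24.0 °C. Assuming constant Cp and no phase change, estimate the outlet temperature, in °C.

Q = 32800 W = 118080 kJ/h
ΔT = Q/(ṁ·Cp) = 118080/(2050×2.30) = 25.043 K
T_out = -24.0 − 25.043 = -49.043 °C

T_out = -49.0 °C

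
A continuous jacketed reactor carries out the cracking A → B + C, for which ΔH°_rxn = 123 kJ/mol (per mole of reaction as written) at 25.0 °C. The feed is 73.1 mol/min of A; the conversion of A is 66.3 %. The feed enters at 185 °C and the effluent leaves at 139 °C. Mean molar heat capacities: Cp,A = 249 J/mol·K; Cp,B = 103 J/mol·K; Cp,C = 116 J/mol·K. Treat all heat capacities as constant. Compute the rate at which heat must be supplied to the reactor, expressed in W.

Q_in = 82600 W

Extent of reaction ξ = 0.663 × 73.1 = 48.465 mol/min
Reaction term: ξ·ΔH°_rxn = 48.465 × 123 = 5961.2 kJ/min
Sensible, feed 185→25 °C: -2912.3 kJ/min
Outlet flows (mol/min): A 24.635, B 48.465, C 48.465
Sensible, products 25→139 °C: 1909.3 kJ/min
Q = ΔH = 4958.2 kJ/min = 82.637 kW
Heat supplied = 82637 W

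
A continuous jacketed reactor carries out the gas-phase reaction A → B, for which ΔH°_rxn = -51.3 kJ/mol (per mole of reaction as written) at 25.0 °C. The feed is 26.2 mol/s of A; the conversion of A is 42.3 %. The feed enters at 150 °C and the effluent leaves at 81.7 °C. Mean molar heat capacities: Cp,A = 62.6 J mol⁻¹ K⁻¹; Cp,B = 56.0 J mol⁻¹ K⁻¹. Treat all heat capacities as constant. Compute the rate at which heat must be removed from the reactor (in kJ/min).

Q_out = 41100 kJ/min

Extent of reaction ξ = 0.423 × 26.2 = 11.083 mol/s
Reaction term: ξ·ΔH°_rxn = 11.083 × -51.3 = -568.54 kJ/s
Sensible, feed 150→25 °C: -205.01 kJ/s
Outlet flows (mol/s): A 15.117, B 11.083
Sensible, products 25→81.7 °C: 88.847 kJ/s
Q = ΔH = -684.7 kJ/s = -684.7 kW
Heat removed = 41082 kJ/min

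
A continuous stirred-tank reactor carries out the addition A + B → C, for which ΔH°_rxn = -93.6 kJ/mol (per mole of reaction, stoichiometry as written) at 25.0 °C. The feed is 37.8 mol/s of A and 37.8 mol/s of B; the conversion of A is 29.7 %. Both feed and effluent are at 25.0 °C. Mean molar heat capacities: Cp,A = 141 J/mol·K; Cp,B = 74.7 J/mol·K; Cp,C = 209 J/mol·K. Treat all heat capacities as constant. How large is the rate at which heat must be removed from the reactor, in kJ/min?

Q_out = 63000 kJ/min

Extent of reaction ξ = 0.297 × 37.8 = 11.227 mol/s
Reaction term: ξ·ΔH°_rxn = 11.227 × -93.6 = -1050.8 kJ/s
Q = ΔH = -1050.8 kJ/s = -1050.8 kW
Heat removed = 63049 kJ/min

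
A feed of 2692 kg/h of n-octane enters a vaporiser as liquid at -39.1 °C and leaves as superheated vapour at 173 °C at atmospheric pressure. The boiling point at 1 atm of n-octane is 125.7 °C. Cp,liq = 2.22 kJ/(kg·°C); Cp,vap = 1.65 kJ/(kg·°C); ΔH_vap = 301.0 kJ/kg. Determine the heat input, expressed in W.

Q = 557000 W

liquid -39.1→125.7 °C: 365.86 kJ/kg
vaporisation at 125.7 °C: 301 kJ/kg
vapour 125.7→173 °C: 78.045 kJ/kg
Δh = 365.86 + 301 + 78.045 = 744.9 kJ/kg
Q = ṁ·Δh = 2692 kg/h × 744.9 kJ/kg = 2.0053e+06 kJ/h
|Q| = 557.02 kW = 557020 W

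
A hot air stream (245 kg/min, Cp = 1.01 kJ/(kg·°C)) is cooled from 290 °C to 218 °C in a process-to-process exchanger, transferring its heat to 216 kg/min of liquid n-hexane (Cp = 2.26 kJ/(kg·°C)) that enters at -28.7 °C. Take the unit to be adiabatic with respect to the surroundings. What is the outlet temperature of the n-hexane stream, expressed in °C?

T_c,out = 7.80 °C

Heat released by hot stream: Q = 245 × 1.01 × (290 − 218) = 17816 kJ/min
Energy balance on cold side (adiabatic exchanger): Q = ṁ_c·Cp_c·(T_c,out − T_c,in)
T_c,out = -28.7 + 17816/(216 × 2.26) = 7.7971 °C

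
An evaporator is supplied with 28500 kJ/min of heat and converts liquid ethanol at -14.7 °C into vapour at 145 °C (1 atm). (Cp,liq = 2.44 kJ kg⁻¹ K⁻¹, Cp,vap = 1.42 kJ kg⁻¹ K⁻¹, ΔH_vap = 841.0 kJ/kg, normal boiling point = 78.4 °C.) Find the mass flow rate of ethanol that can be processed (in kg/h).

ṁ = 1470 kg/h

Δh = 2.44×(78.4−-14.7) + 841.0 + 1.42×(145−78.4) = 1162.7 kJ/kg
Q = 28500 kJ/min = 475 kJ/s = 1.71e+06 kJ/h
ṁ = Q/Δh = 1.71e+06 / 1162.7 = 1470.7 kg/h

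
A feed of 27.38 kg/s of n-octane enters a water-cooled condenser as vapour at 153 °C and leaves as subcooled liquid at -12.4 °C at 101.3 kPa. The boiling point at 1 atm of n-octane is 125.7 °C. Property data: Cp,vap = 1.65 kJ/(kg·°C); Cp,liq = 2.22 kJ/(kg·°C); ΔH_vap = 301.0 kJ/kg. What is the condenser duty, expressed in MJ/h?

Q_c = 64300 MJ/h

vapour 153→125.7 °C: -45.045 kJ/kg
condensation at 125.7 °C: -301 kJ/kg
liquid 125.7→-12.4 °C: -306.58 kJ/kg
Δh = -45.045 + -301 + -306.58 = -652.63 kJ/kg
Q = ṁ·Δh = 27.38 kg/s × -652.63 kJ/kg = -17869 kJ/s
|Q| = 17869 kW = 64328 MJ/h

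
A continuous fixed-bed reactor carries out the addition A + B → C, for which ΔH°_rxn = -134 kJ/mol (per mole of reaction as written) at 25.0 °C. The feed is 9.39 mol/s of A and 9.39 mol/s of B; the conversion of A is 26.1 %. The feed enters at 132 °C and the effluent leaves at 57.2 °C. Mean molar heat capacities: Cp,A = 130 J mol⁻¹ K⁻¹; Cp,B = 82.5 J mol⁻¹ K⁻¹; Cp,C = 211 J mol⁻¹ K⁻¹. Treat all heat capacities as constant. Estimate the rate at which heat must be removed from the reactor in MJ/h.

Extent of reaction ξ = 0.261 × 9.39 = 2.4508 mol/s
Reaction term: ξ·ΔH°_rxn = 2.4508 × -134 = -328.41 kJ/s
Sensible, feed 132→25 °C: -213.51 kJ/s
Outlet flows (mol/s): A 6.9392, B 6.9392, C 2.4508
Sensible, products 25→57.2 °C: 64.133 kJ/s
Q = ΔH = -477.78 kJ/s = -477.78 kW
Heat removed = 1720 MJ/h

Q_out = 1720 MJ/h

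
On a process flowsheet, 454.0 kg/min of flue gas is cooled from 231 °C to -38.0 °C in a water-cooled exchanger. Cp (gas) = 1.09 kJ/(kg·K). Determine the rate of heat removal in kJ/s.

Q_c = 2220 kJ/s

Q = ṁ·Cp·ΔT = 454.0 × 1.09 × (-38.0 − 231) = -133120 kJ/min
Converting: 133120 / 60 s = 2218.6 kW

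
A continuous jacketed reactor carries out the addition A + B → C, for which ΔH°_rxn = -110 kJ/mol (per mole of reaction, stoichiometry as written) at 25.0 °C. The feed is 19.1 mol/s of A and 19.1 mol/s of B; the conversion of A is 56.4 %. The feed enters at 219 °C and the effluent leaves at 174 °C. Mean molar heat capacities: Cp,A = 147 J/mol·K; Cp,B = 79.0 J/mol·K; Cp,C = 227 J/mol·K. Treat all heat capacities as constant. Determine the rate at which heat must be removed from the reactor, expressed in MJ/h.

Extent of reaction ξ = 0.564 × 19.1 = 10.772 mol/s
Reaction term: ξ·ΔH°_rxn = 10.772 × -110 = -1185 kJ/s
Sensible, feed 219→25 °C: -837.42 kJ/s
Outlet flows (mol/s): A 8.3276, B 8.3276, C 10.772
Sensible, products 25→174 °C: 644.78 kJ/s
Q = ΔH = -1377.6 kJ/s = -1377.6 kW
Heat removed = 4959.4 MJ/h

Q_out = 4960 MJ/h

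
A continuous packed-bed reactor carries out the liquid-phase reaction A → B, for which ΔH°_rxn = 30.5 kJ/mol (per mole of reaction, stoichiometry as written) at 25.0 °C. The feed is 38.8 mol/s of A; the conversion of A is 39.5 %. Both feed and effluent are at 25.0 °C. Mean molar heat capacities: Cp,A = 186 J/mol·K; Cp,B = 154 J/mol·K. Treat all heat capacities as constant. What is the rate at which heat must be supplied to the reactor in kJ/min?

Q_in = 28000 kJ/min

Extent of reaction ξ = 0.395 × 38.8 = 15.326 mol/s
Reaction term: ξ·ΔH°_rxn = 15.326 × 30.5 = 467.44 kJ/s
Q = ΔH = 467.44 kJ/s = 467.44 kW
Heat supplied = 28047 kJ/min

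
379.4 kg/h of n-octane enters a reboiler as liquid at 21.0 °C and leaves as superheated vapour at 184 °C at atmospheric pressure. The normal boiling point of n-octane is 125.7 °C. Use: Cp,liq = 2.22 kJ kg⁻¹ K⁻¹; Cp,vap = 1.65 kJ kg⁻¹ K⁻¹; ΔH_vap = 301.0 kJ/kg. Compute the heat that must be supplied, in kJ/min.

Q = 3980 kJ/min

liquid 21.0→125.7 °C: 232.43 kJ/kg
vaporisation at 125.7 °C: 301 kJ/kg
vapour 125.7→184 °C: 96.195 kJ/kg
Δh = 232.43 + 301 + 96.195 = 629.63 kJ/kg
Q = ṁ·Δh = 379.4 kg/h × 629.63 kJ/kg = 238880 kJ/h
|Q| = 66.356 kW = 3981.4 kJ/min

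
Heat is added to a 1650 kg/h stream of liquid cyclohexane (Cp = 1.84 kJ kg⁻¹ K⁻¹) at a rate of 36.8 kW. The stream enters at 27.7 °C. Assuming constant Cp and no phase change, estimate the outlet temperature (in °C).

Q = 36.8 kW = 132480 kJ/h
ΔT = Q/(ṁ·Cp) = 132480/(1650×1.84) = 43.636 K
T_out = 27.7 + 43.636 = 71.336 °C

T_out = 71.3 °C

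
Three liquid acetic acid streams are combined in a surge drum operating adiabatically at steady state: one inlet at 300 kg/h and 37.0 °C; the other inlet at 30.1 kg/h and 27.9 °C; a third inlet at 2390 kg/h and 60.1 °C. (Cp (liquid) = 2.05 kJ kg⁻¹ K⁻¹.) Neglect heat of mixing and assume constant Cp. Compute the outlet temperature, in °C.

T_out = 57.2 °C

Adiabatic, steady state ⇒ Σ ṁᵢCp,ᵢ(T_out − Tᵢ) = 0
T_out = Σ ṁᵢCp,ᵢTᵢ / Σ ṁᵢCp,ᵢ
      = 318940 / 5576.2 = 57.196 °C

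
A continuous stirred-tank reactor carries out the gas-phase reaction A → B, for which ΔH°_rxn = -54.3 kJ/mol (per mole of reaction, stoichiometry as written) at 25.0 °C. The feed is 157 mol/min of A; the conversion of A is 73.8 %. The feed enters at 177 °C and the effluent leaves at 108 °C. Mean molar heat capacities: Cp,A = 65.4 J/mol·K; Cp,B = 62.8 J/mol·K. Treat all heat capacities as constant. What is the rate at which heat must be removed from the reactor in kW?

Q_out = 117 kW

Extent of reaction ξ = 0.738 × 157 = 115.87 mol/min
Reaction term: ξ·ΔH°_rxn = 115.87 × -54.3 = -6291.5 kJ/min
Sensible, feed 177→25 °C: -1560.7 kJ/min
Outlet flows (mol/min): A 41.134, B 115.87
Sensible, products 25→108 °C: 827.22 kJ/min
Q = ΔH = -7025 kJ/min = -117.08 kW
Heat removed = 117.08 kW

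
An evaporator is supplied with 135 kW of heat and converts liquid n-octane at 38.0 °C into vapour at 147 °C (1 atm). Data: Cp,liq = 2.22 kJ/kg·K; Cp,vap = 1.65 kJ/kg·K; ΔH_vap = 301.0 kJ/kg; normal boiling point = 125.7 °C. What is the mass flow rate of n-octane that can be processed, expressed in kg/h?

ṁ = 916 kg/h

Δh = 2.22×(125.7−38.0) + 301.0 + 1.65×(147−125.7) = 530.84 kJ/kg
Q = 135 kW = 135 kJ/s = 486000 kJ/h
ṁ = Q/Δh = 486000 / 530.84 = 915.53 kg/h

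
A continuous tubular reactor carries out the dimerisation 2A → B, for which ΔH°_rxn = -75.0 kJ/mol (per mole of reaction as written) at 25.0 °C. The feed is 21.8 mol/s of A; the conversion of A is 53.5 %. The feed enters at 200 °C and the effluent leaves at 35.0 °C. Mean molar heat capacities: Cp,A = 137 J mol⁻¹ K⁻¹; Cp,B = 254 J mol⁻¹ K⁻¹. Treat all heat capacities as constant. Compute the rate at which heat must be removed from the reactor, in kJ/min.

Q_out = 55900 kJ/min

Extent of reaction ξ = 0.535 × 21.8 / 2 = 5.8315 mol/s
Reaction term: ξ·ΔH°_rxn = 5.8315 × -75.0 = -437.36 kJ/s
Sensible, feed 200→25 °C: -522.65 kJ/s
Outlet flows (mol/s): A 10.137, B 5.8315
Sensible, products 25→35.0 °C: 28.7 kJ/s
Q = ΔH = -931.32 kJ/s = -931.32 kW
Heat removed = 55879 kJ/min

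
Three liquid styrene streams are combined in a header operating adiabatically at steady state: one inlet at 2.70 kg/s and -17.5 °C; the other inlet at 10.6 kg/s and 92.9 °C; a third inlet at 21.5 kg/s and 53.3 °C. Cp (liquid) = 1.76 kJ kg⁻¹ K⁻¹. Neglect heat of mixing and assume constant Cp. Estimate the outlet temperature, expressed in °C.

Energy balance with Q = 0: Σ ṁᵢCp,ᵢ(T_out − Tᵢ) = 0
T_out = Σ ṁᵢCp,ᵢTᵢ / Σ ṁᵢCp,ᵢ
      = 3666.9 / 61.248 = 59.869 °C

T_out = 59.9 °C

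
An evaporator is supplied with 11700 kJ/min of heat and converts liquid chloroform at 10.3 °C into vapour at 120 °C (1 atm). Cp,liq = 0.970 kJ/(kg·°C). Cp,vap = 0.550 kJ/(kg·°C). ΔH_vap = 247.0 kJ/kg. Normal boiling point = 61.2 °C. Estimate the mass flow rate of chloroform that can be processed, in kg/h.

Δh = 0.970×(61.2−10.3) + 247.0 + 0.550×(120−61.2) = 328.71 kJ/kg
Q = 11700 kJ/min = 195 kJ/s = 702000 kJ/h
ṁ = Q/Δh = 702000 / 328.71 = 2135.6 kg/h

ṁ = 2140 kg/h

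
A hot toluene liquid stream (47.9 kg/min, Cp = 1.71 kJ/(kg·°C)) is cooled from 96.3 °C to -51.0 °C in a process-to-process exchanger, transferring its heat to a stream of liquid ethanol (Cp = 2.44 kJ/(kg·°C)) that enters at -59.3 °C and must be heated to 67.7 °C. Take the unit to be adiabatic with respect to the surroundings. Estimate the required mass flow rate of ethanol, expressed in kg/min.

Heat released by hot stream: Q = 47.9 × 1.71 × (96.3 − -51.0) = 12065 kJ/min
Energy balance on cold side (adiabatic exchanger): Q = ṁ_c·Cp_c·(T_c,out − T_c,in)
ṁ_c = 12065 / [2.44 × (67.7 − -59.3)] = 38.935 kg/min

ṁ_c = 38.9 kg/min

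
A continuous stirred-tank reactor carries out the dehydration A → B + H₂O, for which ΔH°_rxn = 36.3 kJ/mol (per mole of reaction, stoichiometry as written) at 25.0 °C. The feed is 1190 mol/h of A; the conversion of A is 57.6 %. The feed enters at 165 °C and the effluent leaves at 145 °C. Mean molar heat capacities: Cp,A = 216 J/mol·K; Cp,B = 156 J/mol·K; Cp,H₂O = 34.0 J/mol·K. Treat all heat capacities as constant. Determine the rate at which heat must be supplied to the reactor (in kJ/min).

Q_in = 293 kJ/min

Extent of reaction ξ = 0.576 × 1190 = 685.44 mol/h
Reaction term: ξ·ΔH°_rxn = 685.44 × 36.3 = 24881 kJ/h
Sensible, feed 165→25 °C: -35986 kJ/h
Outlet flows (mol/h): A 504.56, B 685.44, H₂O 685.44
Sensible, products 25→145 °C: 28706 kJ/h
Q = ΔH = 17602 kJ/h = 4.8895 kW
Heat supplied = 293.37 kJ/min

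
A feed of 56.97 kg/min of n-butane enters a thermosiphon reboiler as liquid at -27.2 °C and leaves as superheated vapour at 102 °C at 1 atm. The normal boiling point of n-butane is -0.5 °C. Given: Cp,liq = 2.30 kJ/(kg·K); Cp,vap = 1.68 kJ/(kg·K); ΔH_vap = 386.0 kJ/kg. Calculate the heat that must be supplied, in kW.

liquid -27.2→-0.5 °C: 61.41 kJ/kg
vaporisation at -0.5 °C: 386 kJ/kg
vapour -0.5→102 °C: 172.2 kJ/kg
Δh = 61.41 + 386 + 172.2 = 619.61 kJ/kg
Q = ṁ·Δh = 56.97 kg/min × 619.61 kJ/kg = 35299 kJ/min
|Q| = 588.32 kW

Q = 588 kW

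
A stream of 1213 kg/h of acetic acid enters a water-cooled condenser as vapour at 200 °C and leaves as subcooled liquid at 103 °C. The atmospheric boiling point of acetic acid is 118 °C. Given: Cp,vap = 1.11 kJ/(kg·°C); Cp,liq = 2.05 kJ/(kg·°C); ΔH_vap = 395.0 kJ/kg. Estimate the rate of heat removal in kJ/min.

Q_c = 10400 kJ/min

vapour 200→118 °C: -91.02 kJ/kg
condensation at 118 °C: -395 kJ/kg
liquid 118→103 °C: -30.75 kJ/kg
Δh = -91.02 + -395 + -30.75 = -516.77 kJ/kg
Q = ṁ·Δh = 1213 kg/h × -516.77 kJ/kg = -626840 kJ/h
|Q| = 174.12 kW = 10447 kJ/min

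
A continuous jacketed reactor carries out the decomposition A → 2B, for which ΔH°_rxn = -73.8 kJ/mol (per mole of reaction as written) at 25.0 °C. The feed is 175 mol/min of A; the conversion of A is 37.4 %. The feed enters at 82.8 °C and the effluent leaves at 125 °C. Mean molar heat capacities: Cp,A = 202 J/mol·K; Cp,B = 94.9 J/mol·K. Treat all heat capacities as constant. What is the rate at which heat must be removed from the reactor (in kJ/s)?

Q_out = 57.0 kJ/s

Extent of reaction ξ = 0.374 × 175 = 65.45 mol/min
Reaction term: ξ·ΔH°_rxn = 65.45 × -73.8 = -4830.2 kJ/min
Sensible, feed 82.8→25 °C: -2043.2 kJ/min
Outlet flows (mol/min): A 109.55, B 130.9
Sensible, products 25→125 °C: 3455.2 kJ/min
Q = ΔH = -3418.3 kJ/min = -56.971 kW
Heat removed = 56.971 kJ/s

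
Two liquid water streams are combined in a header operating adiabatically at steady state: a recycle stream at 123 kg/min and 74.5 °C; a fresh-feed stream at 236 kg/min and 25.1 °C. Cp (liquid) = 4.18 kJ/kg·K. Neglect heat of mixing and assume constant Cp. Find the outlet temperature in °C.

T_out = 42.0 °C

No heat crosses the boundary, so H_out = H_in.
Σ ṁᵢCp,ᵢTᵢ = 123×4.18×74.5 + 236×4.18×25.1 = 63064
Σ ṁᵢCp,ᵢ = 123×4.18 + 236×4.18 = 1500.6
T_out = 63064 / 1500.6 = 42.025 °C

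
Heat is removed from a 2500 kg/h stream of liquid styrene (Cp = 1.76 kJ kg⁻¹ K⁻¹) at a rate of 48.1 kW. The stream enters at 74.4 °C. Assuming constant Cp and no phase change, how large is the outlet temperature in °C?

T_out = 35.0 °C

Q = 48.1 kW = 173160 kJ/h
ΔT = Q/(ṁ·Cp) = 173160/(2500×1.76) = 39.355 K
T_out = 74.4 − 39.355 = 35.045 °C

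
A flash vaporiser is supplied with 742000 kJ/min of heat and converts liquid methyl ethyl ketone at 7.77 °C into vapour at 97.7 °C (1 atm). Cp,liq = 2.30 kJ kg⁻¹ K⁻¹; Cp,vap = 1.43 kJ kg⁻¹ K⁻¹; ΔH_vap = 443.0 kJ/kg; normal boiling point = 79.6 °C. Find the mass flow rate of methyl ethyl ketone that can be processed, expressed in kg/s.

ṁ = 19.5 kg/s

Δh = 2.30×(79.6−7.77) + 443.0 + 1.43×(97.7−79.6) = 634.09 kJ/kg
Q = 742000 kJ/min = 12367 kJ/s = 12367 kJ/s
ṁ = Q/Δh = 12367 / 634.09 = 19.503 kg/s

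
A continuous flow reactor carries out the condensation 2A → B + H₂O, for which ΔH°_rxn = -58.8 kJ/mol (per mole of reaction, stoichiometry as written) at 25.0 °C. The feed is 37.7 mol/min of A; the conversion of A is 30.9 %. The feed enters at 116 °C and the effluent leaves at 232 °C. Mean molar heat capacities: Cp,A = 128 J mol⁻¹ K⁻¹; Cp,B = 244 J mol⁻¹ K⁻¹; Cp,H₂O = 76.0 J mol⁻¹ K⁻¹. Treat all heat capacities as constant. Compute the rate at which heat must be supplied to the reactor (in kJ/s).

Extent of reaction ξ = 0.309 × 37.7 / 2 = 5.8247 mol/min
Reaction term: ξ·ΔH°_rxn = 5.8247 × -58.8 = -342.49 kJ/min
Sensible, feed 116→25 °C: -439.13 kJ/min
Outlet flows (mol/min): A 26.051, B 5.8247, H₂O 5.8247
Sensible, products 25→232 °C: 1076.1 kJ/min
Q = ΔH = 294.45 kJ/min = 4.9074 kW
Heat supplied = 4.9074 kJ/s

Q_in = 4.91 kJ/s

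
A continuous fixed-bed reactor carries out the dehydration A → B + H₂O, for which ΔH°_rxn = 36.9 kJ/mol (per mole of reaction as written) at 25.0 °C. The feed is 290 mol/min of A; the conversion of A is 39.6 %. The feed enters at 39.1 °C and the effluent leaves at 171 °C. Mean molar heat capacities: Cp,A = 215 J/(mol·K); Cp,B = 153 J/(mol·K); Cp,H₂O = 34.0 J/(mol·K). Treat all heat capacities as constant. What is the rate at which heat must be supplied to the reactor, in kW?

Extent of reaction ξ = 0.396 × 290 = 114.84 mol/min
Reaction term: ξ·ΔH°_rxn = 114.84 × 36.9 = 4237.6 kJ/min
Sensible, feed 39.1→25 °C: -879.14 kJ/min
Outlet flows (mol/min): A 175.16, B 114.84, H₂O 114.84
Sensible, products 25→171 °C: 8633.6 kJ/min
Q = ΔH = 11992 kJ/min = 199.87 kW
Heat supplied = 199.87 kW

Q_in = 200 kW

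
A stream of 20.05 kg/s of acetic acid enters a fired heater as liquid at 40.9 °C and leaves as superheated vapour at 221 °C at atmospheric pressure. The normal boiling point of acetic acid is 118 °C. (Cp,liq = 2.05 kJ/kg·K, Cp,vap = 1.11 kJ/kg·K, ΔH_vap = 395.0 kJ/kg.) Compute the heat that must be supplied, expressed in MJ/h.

Q = 48200 MJ/h

liquid 40.9→118 °C: 158.05 kJ/kg
vaporisation at 118 °C: 395 kJ/kg
vapour 118→221 °C: 114.33 kJ/kg
Δh = 158.05 + 395 + 114.33 = 667.38 kJ/kg
Q = ṁ·Δh = 20.05 kg/s × 667.38 kJ/kg = 13381 kJ/s
|Q| = 13381 kW = 48172 MJ/h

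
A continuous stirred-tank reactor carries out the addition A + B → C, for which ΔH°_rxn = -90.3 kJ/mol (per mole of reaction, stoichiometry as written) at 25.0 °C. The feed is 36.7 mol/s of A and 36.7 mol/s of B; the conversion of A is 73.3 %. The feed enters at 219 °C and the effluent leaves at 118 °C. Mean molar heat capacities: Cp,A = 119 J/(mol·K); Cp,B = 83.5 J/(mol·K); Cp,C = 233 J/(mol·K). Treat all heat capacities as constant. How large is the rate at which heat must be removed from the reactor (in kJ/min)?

Extent of reaction ξ = 0.733 × 36.7 = 26.901 mol/s
Reaction term: ξ·ΔH°_rxn = 26.901 × -90.3 = -2429.2 kJ/s
Sensible, feed 219→25 °C: -1441.8 kJ/s
Outlet flows (mol/s): A 9.7989, B 9.7989, C 26.901
Sensible, products 25→118 °C: 767.46 kJ/s
Q = ΔH = -3103.5 kJ/s = -3103.5 kW
Heat removed = 186210 kJ/min

Q_out = 186000 kJ/min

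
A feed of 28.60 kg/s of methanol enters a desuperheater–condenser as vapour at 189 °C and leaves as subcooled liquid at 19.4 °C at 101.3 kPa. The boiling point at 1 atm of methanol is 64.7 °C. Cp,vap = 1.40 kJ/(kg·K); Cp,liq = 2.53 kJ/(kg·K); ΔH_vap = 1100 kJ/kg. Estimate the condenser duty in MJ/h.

Q_c = 143000 MJ/h

vapour 189→64.7 °C: -174.02 kJ/kg
condensation at 64.7 °C: -1100 kJ/kg
liquid 64.7→19.4 °C: -114.61 kJ/kg
Δh = -174.02 + -1100 + -114.61 = -1388.6 kJ/kg
Q = ṁ·Δh = 28.60 kg/s × -1388.6 kJ/kg = -39715 kJ/s
|Q| = 39715 kW = 142970 MJ/h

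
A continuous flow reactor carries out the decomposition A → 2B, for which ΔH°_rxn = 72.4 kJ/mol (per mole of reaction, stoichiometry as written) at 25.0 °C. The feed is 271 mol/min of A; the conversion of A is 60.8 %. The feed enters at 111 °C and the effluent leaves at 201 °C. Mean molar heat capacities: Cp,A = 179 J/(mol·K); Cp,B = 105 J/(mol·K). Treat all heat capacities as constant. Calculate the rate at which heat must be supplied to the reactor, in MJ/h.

Q_in = 1030 MJ/h

Extent of reaction ξ = 0.608 × 271 = 164.77 mol/min
Reaction term: ξ·ΔH°_rxn = 164.77 × 72.4 = 11929 kJ/min
Sensible, feed 111→25 °C: -4171.8 kJ/min
Outlet flows (mol/min): A 106.23, B 329.54
Sensible, products 25→201 °C: 9436.6 kJ/min
Q = ΔH = 17194 kJ/min = 286.57 kW
Heat supplied = 1031.6 MJ/h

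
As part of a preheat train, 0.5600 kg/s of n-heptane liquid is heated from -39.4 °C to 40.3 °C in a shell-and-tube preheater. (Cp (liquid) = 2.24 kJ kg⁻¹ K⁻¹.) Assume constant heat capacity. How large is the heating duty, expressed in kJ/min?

Q = ṁ·Cp·ΔT = 0.5600 × 2.24 × (40.3 − -39.4) = 99.976 kJ/s
Heating duty = 5998.5 kJ/min

Q = 6000 kJ/min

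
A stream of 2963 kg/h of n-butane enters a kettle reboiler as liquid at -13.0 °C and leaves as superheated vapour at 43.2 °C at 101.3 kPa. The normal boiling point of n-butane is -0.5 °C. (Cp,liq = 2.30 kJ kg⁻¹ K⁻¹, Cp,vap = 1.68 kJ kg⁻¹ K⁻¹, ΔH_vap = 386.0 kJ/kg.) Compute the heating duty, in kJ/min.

Q = 24100 kJ/min

liquid -13.0→-0.5 °C: 28.75 kJ/kg
vaporisation at -0.5 °C: 386 kJ/kg
vapour -0.5→43.2 °C: 73.416 kJ/kg
Δh = 28.75 + 386 + 73.416 = 488.17 kJ/kg
Q = ṁ·Δh = 2963 kg/h × 488.17 kJ/kg = 1.4464e+06 kJ/h
|Q| = 401.79 kW = 24107 kJ/min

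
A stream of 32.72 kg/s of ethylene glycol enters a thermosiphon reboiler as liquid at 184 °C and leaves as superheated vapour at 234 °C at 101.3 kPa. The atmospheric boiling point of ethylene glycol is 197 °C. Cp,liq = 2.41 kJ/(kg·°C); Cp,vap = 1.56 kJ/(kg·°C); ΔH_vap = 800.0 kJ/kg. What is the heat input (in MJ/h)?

liquid 184→197 °C: 31.33 kJ/kg
vaporisation at 197 °C: 800 kJ/kg
vapour 197→234 °C: 57.72 kJ/kg
Δh = 31.33 + 800 + 57.72 = 889.05 kJ/kg
Q = ṁ·Δh = 32.72 kg/s × 889.05 kJ/kg = 29090 kJ/s
|Q| = 29090 kW = 104720 MJ/h

Q = 105000 MJ/h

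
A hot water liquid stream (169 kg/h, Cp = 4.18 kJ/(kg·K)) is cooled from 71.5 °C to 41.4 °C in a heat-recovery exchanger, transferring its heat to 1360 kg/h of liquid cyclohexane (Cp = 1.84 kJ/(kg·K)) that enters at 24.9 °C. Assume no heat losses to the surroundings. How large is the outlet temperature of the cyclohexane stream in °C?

T_c,out = 33.4 °C

Heat released by hot stream: Q = 169 × 4.18 × (71.5 − 41.4) = 21263 kJ/h
Energy balance on cold side (adiabatic exchanger): Q = ṁ_c·Cp_c·(T_c,out − T_c,in)
T_c,out = 24.9 + 21263/(1360 × 1.84) = 33.397 °C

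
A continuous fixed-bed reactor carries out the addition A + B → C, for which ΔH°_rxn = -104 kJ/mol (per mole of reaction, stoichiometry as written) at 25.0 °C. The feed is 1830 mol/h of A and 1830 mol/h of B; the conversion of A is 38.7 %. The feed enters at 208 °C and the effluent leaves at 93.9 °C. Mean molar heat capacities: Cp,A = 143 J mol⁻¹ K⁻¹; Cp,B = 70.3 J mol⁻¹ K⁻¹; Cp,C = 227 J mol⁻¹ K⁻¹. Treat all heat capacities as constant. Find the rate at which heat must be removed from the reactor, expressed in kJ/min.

Extent of reaction ξ = 0.387 × 1830 = 708.21 mol/h
Reaction term: ξ·ΔH°_rxn = 708.21 × -104 = -73654 kJ/h
Sensible, feed 208→25 °C: -71432 kJ/h
Outlet flows (mol/h): A 1121.8, B 1121.8, C 708.21
Sensible, products 25→93.9 °C: 27563 kJ/h
Q = ΔH = -117520 kJ/h = -32.645 kW
Heat removed = 1958.7 kJ/min

Q_out = 1960 kJ/min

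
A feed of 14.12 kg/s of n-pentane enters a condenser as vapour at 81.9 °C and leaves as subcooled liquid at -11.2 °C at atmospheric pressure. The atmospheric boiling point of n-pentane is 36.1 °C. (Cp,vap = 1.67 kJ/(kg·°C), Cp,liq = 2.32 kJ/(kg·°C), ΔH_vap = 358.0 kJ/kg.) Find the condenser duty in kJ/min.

Q_c = 461000 kJ/min

vapour 81.9→36.1 °C: -76.486 kJ/kg
condensation at 36.1 °C: -358 kJ/kg
liquid 36.1→-11.2 °C: -109.74 kJ/kg
Δh = -76.486 + -358 + -109.74 = -544.22 kJ/kg
Q = ṁ·Δh = 14.12 kg/s × -544.22 kJ/kg = -7684.4 kJ/s
|Q| = 7684.4 kW = 461060 kJ/min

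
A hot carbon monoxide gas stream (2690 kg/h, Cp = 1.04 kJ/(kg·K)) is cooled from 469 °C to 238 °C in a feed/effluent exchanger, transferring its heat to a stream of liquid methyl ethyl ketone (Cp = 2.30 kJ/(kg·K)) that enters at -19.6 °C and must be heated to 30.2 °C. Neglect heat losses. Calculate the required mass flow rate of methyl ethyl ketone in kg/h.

Heat released by hot stream: Q = 2690 × 1.04 × (469 − 238) = 646250 kJ/h
Energy balance on cold side (adiabatic exchanger): Q = ṁ_c·Cp_c·(T_c,out − T_c,in)
ṁ_c = 646250 / [2.30 × (30.2 − -19.6)] = 5642.1 kg/h

ṁ_c = 5640 kg/h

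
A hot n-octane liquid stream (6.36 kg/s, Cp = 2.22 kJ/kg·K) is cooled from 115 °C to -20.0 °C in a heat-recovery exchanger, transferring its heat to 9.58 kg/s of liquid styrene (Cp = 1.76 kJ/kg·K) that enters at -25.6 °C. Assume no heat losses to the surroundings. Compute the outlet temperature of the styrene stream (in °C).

T_c,out = 87.4 °C

Heat released by hot stream: Q = 6.36 × 2.22 × (115 − -20.0) = 1906.1 kJ/s
Energy balance on cold side (adiabatic exchanger): Q = ṁ_c·Cp_c·(T_c,out − T_c,in)
T_c,out = -25.6 + 1906.1/(9.58 × 1.76) = 87.449 °C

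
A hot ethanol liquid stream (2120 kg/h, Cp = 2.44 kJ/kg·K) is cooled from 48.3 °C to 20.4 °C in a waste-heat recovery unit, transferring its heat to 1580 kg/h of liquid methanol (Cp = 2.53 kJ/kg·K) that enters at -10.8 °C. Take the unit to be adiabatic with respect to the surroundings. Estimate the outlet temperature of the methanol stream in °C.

Heat released by hot stream: Q = 2120 × 2.44 × (48.3 − 20.4) = 144320 kJ/h
Energy balance on cold side (adiabatic exchanger): Q = ṁ_c·Cp_c·(T_c,out − T_c,in)
T_c,out = -10.8 + 144320/(1580 × 2.53) = 25.304 °C

T_c,out = 25.3 °C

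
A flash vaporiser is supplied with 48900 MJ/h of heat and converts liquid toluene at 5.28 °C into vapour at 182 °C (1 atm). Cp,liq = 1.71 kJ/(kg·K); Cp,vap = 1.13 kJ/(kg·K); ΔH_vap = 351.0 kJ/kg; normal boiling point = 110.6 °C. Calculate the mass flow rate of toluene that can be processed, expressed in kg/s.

ṁ = 22.2 kg/s

Δh = 1.71×(110.6−5.28) + 351.0 + 1.13×(182−110.6) = 611.78 kJ/kg
Q = 48900 MJ/h = 13583 kJ/s = 13583 kJ/s
ṁ = Q/Δh = 13583 / 611.78 = 22.203 kg/s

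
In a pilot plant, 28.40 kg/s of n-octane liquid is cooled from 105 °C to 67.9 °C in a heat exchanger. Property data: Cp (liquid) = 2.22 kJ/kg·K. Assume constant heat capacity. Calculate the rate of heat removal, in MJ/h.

Q = ṁ·Cp·ΔT = 28.40 × 2.22 × (67.9 − 105) = -2339.1 kJ/s
Cooling duty = 8420.7 MJ/h

Q_c = 8420 MJ/h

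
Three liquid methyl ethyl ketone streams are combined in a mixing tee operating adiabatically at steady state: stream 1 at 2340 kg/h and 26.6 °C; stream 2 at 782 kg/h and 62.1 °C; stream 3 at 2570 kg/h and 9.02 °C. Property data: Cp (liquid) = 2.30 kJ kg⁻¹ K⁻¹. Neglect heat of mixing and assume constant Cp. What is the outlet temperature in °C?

T_out = 23.5 °C

Energy balance with Q = 0: Σ ṁᵢCp,ᵢ(T_out − Tᵢ) = 0
T_out = Σ ṁᵢCp,ᵢTᵢ / Σ ṁᵢCp,ᵢ
      = 308170 / 13092 = 23.54 °C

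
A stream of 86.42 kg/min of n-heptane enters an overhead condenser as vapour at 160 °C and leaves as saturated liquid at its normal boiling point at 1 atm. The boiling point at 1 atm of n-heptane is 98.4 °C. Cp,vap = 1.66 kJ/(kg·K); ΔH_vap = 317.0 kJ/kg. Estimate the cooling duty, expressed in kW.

vapour 160→98.4 °C: -102.26 kJ/kg
condensation at 98.4 °C: -317 kJ/kg
Δh = -102.26 + -317 = -419.26 kJ/kg
Q = ṁ·Δh = 86.42 kg/min × -419.26 kJ/kg = -36232 kJ/min
|Q| = 603.87 kW

Q_c = 604 kW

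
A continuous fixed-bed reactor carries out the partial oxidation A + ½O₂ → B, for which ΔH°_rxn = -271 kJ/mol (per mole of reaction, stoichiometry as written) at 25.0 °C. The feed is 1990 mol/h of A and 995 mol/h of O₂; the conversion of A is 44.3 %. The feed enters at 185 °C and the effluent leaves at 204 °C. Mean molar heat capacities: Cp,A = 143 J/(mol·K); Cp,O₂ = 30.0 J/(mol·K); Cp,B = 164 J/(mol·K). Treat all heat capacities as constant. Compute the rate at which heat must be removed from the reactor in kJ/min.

Q_out = 3870 kJ/min

Extent of reaction ξ = 0.443 × 1990 = 881.57 mol/h
Reaction term: ξ·ΔH°_rxn = 881.57 × -271 = -238910 kJ/h
Sensible, feed 185→25 °C: -50307 kJ/h
Outlet flows (mol/h): A 1108.4, O₂ 554.21, B 881.57
Sensible, products 25→204 °C: 57228 kJ/h
Q = ΔH = -231980 kJ/h = -64.44 kW
Heat removed = 3866.4 kJ/min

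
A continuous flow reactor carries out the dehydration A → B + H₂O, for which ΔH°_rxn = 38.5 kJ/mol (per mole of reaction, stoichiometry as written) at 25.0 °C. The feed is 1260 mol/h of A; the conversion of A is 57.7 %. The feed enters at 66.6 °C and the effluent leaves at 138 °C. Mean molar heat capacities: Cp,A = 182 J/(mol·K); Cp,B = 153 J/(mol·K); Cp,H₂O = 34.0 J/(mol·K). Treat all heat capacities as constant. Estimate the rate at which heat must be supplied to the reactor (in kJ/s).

Extent of reaction ξ = 0.577 × 1260 = 727.02 mol/h
Reaction term: ξ·ΔH°_rxn = 727.02 × 38.5 = 27990 kJ/h
Sensible, feed 66.6→25 °C: -9539.7 kJ/h
Outlet flows (mol/h): A 532.98, B 727.02, H₂O 727.02
Sensible, products 25→138 °C: 26324 kJ/h
Q = ΔH = 44774 kJ/h = 12.437 kW
Heat supplied = 12.437 kJ/s

Q_in = 12.4 kJ/s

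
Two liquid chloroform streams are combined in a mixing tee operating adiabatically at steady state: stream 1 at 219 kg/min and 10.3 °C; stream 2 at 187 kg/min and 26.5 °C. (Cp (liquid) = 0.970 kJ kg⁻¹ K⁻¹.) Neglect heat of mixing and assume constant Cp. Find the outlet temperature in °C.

T_out = 17.8 °C

Adiabatic, steady state ⇒ Σ ṁᵢCp,ᵢ(T_out − Tᵢ) = 0
Σ ṁᵢCp,ᵢTᵢ = 219×0.970×10.3 + 187×0.970×26.5 = 6994.9
Σ ṁᵢCp,ᵢ = 219×0.970 + 187×0.970 = 393.82
T_out = 6994.9 / 393.82 = 17.762 °C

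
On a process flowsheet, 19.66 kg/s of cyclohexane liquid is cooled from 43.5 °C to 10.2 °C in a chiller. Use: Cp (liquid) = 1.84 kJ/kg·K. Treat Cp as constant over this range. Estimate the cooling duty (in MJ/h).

Q = ṁ·Cp·ΔT = 19.66 × 1.84 × (10.2 − 43.5) = -1204.6 kJ/s
Cooling duty = 4336.6 MJ/h

Q_c = 4340 MJ/h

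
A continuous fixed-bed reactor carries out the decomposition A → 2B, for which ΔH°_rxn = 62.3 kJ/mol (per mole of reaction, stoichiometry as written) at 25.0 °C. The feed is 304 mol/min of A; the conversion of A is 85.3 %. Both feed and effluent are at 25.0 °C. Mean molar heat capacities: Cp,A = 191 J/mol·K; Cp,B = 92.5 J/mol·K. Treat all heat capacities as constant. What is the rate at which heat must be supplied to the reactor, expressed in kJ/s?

Extent of reaction ξ = 0.853 × 304 = 259.31 mol/min
Reaction term: ξ·ΔH°_rxn = 259.31 × 62.3 = 16155 kJ/min
Q = ΔH = 16155 kJ/min = 269.25 kW
Heat supplied = 269.25 kJ/s

Q_in = 269 kJ/s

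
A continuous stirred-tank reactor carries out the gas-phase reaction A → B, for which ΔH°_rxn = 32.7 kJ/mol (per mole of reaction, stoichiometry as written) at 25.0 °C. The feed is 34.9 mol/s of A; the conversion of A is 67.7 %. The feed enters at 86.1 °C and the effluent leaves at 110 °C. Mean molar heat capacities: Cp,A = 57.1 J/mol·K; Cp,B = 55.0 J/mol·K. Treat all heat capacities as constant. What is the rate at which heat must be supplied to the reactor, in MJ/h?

Q_in = 2940 MJ/h

Extent of reaction ξ = 0.677 × 34.9 = 23.627 mol/s
Reaction term: ξ·ΔH°_rxn = 23.627 × 32.7 = 772.61 kJ/s
Sensible, feed 86.1→25 °C: -121.76 kJ/s
Outlet flows (mol/s): A 11.273, B 23.627
Sensible, products 25→110 °C: 165.17 kJ/s
Q = ΔH = 816.02 kJ/s = 816.02 kW
Heat supplied = 2937.7 MJ/h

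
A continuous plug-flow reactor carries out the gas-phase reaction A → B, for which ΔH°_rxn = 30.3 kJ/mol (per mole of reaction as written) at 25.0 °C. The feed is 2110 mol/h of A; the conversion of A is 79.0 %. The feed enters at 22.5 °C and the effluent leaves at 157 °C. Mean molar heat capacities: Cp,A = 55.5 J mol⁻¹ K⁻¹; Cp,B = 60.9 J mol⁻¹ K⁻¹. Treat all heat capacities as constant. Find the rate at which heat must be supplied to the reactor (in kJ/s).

Q_in = 18.7 kJ/s

Extent of reaction ξ = 0.790 × 2110 = 1666.9 mol/h
Reaction term: ξ·ΔH°_rxn = 1666.9 × 30.3 = 50507 kJ/h
Sensible, feed 22.5→25 °C: 292.76 kJ/h
Outlet flows (mol/h): A 443.1, B 1666.9
Sensible, products 25→157 °C: 16646 kJ/h
Q = ΔH = 67446 kJ/h = 18.735 kW
Heat supplied = 18.735 kJ/s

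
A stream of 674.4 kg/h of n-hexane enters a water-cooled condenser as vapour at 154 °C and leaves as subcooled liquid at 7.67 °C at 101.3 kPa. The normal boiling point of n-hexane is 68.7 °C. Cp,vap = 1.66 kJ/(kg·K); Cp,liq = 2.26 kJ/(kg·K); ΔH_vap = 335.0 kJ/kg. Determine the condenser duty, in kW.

vapour 154→68.7 °C: -141.6 kJ/kg
condensation at 68.7 °C: -335 kJ/kg
liquid 68.7→7.67 °C: -137.93 kJ/kg
Δh = -141.6 + -335 + -137.93 = -614.53 kJ/kg
Q = ṁ·Δh = 674.4 kg/h × -614.53 kJ/kg = -414440 kJ/h
|Q| = 115.12 kW

Q_c = 115 kW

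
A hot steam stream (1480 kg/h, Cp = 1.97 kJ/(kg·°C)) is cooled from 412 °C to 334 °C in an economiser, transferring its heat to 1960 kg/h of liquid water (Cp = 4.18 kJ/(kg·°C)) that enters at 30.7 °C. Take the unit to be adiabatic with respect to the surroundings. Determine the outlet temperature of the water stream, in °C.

Heat released by hot stream: Q = 1480 × 1.97 × (412 − 334) = 227420 kJ/h
Energy balance on cold side (adiabatic exchanger): Q = ṁ_c·Cp_c·(T_c,out − T_c,in)
T_c,out = 30.7 + 227420/(1960 × 4.18) = 58.458 °C

T_c,out = 58.5 °C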